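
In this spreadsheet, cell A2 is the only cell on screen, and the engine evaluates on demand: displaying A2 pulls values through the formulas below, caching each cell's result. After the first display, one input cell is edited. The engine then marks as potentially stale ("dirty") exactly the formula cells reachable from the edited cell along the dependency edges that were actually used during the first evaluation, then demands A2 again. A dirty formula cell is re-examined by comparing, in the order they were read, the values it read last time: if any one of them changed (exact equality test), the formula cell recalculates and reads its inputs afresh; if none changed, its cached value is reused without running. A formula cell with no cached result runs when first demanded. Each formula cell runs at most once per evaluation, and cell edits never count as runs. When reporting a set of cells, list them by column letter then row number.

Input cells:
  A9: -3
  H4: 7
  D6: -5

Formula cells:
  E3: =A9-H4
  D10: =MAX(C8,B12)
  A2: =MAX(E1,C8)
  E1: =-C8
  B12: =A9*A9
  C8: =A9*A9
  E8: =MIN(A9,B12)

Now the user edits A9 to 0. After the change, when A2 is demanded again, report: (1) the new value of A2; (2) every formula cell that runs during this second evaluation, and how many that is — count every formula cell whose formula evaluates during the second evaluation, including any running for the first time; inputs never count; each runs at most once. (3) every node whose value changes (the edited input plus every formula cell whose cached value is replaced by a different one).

A2 now evaluates to 0.
Run set: A2, C8, E1 (3 run).
Changed values: A2, A9, C8, E1.

Initial pass — values computed on the first demand:
  C8 = -3 * -3 = 9
  E1 = -(9) = -9
  A2 = MAX(-9, 9) = 9

Second demand — change propagation:
  C8: re-runs because A9 -3->0; A9 -3->0; new result 0.
  E1: re-runs because C8 9->0; new result 0.
  A2: re-runs because E1 -9->0; C8 9->0; new result 0.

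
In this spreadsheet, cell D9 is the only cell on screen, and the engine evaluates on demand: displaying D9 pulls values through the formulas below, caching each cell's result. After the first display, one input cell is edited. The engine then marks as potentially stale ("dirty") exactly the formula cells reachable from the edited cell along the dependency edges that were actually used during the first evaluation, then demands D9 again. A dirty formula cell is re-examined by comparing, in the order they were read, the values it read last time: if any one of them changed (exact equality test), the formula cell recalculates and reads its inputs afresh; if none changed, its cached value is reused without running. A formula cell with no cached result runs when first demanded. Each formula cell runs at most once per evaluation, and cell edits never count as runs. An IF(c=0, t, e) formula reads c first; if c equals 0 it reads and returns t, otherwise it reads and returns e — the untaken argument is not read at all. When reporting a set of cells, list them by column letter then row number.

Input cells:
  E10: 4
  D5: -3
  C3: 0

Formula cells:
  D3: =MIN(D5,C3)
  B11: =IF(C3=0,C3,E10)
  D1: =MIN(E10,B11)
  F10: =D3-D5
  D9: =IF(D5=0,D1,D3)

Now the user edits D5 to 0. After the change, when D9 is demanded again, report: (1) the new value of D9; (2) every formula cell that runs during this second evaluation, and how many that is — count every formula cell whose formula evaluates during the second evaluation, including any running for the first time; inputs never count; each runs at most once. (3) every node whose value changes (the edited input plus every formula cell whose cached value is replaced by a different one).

Initial pass — values computed on the first demand:
  D3 = MIN(-3, 0) = -3
  D9 = IF(D5=0: D5=-3 -> else branch D3) = -3

Second demand — change propagation:
  B11: newly demanded (no cache) — executes and yields 0.
  D1: newly demanded (no cache) — executes and yields 0.
  D3: dirty yet unreached — the second evaluation never asks for it.
  D9: re-runs because D5 -3->0; new result 0.

The important point: the flipped condition redirects demand; D3 is left stale, never re-checked.

D9 now evaluates to 0.
Run set: B11, D1, D9 (3 run).
Changed values: D5, D9.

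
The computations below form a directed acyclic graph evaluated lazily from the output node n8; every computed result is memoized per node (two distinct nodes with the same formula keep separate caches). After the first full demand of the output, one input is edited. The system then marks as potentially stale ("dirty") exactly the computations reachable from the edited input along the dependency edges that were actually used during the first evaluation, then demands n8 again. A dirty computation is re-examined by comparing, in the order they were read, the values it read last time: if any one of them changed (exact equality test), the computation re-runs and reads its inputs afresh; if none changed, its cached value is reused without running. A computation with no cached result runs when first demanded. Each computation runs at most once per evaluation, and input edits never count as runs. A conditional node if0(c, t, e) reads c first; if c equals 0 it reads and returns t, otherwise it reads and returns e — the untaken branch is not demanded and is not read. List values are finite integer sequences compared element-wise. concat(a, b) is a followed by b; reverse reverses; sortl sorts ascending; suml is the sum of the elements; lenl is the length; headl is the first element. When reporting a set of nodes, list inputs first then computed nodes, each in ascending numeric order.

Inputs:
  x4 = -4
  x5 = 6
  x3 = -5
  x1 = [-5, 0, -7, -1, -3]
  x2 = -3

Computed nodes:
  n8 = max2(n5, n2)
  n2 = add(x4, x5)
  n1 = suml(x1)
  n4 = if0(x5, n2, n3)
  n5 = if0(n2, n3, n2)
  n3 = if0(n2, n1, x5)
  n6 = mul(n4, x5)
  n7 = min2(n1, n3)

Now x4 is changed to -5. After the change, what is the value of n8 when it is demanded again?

First demand of the output computes:
  n2 = add(-4, 6) = 2
  n5 = if0(n2=2 -> else branch n2) = 2
  n8 = max2(2, 2) = 2

After the edit, cleaning proceeds:
  n2: a read changed (x4 -4->-5) — executes, giving 1.
  n5: a read changed (n2 2->1; n2 2->1) — executes, giving 1.
  n8: a read changed (n5 2->1; n2 2->1) — executes, giving 1.

Demanding n8 again yields 1.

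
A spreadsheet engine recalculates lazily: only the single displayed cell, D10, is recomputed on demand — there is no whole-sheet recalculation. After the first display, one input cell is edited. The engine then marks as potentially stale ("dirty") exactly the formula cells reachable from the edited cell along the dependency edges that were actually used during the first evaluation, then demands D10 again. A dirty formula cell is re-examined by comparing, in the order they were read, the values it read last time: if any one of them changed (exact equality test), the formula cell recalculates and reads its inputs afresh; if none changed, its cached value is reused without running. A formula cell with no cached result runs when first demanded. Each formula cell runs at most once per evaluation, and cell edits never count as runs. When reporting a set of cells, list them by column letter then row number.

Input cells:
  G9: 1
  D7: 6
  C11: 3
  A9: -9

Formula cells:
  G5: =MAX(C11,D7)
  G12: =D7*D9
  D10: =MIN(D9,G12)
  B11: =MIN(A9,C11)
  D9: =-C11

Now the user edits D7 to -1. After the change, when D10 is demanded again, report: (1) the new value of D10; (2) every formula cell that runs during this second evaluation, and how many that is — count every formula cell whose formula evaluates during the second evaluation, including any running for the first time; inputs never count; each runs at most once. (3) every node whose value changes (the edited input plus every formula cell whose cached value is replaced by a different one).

New value of D10: -3.
Formula cells that run: D10, G12 — 2 in total.
Values that change: D7, D10, G12.

First evaluation (everything demanded from the output):
  D9 = -(3) = -3
  G12 = 6 * -3 = -18
  D10 = MIN(-3, -18) = -18

Propagation after the edit:
  G12: runs — D7 6->-1; result 3.
  D10: runs — G12 -18->3; result -3.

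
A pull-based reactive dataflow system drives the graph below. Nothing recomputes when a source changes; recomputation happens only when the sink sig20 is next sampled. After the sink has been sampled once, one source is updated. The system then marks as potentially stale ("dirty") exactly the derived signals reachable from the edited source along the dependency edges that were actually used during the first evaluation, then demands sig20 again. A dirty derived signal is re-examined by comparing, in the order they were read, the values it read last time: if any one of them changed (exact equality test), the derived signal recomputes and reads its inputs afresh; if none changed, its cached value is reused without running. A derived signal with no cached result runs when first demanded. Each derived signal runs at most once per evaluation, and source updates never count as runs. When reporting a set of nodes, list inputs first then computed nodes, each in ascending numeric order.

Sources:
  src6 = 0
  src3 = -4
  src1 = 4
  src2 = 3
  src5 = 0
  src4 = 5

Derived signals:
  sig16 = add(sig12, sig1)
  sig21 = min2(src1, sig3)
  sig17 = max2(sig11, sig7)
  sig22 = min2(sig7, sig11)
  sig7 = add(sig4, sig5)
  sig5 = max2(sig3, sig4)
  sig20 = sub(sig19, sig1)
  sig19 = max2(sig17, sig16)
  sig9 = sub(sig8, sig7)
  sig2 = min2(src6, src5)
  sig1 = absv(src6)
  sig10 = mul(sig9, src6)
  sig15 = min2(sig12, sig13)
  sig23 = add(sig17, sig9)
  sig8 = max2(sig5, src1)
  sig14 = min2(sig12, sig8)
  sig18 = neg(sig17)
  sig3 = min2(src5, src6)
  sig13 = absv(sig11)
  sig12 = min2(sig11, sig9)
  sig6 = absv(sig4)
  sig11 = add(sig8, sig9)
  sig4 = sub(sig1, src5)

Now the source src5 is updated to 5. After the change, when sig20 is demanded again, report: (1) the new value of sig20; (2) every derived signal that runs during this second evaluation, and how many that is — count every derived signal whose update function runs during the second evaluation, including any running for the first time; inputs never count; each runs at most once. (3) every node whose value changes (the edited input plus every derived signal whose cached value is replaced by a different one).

New value of sig20: 13.
Derived signals that run: sig3, sig4, sig5, sig7, sig9, sig11, sig12, sig16, sig17, sig19, sig20 — 11 in total.
Values that change: src5, sig4, sig7, sig9, sig11, sig12, sig16, sig17, sig19, sig20.
Key observation: the cutoff stops propagation at sig8 — its inputs' values are unchanged, so it reuses its cache.

First evaluation (everything demanded from the output):
  sig1 = absv(0) = 0
  sig3 = min2(0, 0) = 0
  sig4 = sub(0, 0) = 0
  sig5 = max2(0, 0) = 0
  sig7 = add(0, 0) = 0
  sig8 = max2(0, 4) = 4
  sig9 = sub(4, 0) = 4
  sig11 = add(4, 4) = 8
  sig12 = min2(8, 4) = 4
  sig16 = add(4, 0) = 4
  sig17 = max2(8, 0) = 8
  sig19 = max2(8, 4) = 8
  sig20 = sub(8, 0) = 8

Propagation after the edit:
  sig3: runs — src5 0->5; result 0 (same value as before).
  sig4: runs — src5 0->5; result -5.
  sig5: runs — sig4 0->-5; result 0 (same value as before).
  sig7: runs — sig4 0->-5; result -5.
  sig8: checked — values it read are unchanged (sig5 unchanged, src1 unchanged); reused cached 4 without running.
  sig9: runs — sig7 0->-5; result 9.
  sig11: runs — sig9 4->9; result 13.
  sig12: runs — sig11 8->13; sig9 4->9; result 9.
  sig16: runs — sig12 4->9; result 9.
  sig17: runs — sig11 8->13; sig7 0->-5; result 13.
  sig19: runs — sig17 8->13; sig16 4->9; result 13.
  sig20: runs — sig19 8->13; result 13.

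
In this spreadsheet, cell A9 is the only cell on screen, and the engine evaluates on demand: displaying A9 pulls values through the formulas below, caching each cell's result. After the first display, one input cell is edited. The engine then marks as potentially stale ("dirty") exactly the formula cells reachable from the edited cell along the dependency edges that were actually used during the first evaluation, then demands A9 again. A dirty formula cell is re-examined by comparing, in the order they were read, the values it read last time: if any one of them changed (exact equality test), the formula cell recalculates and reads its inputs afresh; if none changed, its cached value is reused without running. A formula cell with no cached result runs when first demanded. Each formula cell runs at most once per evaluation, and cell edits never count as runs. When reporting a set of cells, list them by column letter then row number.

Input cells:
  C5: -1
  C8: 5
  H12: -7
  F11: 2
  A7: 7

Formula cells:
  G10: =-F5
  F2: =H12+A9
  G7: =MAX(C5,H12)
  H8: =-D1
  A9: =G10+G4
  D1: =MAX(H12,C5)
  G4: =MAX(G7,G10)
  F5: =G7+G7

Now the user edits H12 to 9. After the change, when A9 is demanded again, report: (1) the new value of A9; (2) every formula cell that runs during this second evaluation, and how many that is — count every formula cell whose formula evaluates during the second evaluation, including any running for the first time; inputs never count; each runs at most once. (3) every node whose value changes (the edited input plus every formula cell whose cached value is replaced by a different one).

Initial pass — values computed on the first demand:
  G7 = MAX(-1, -7) = -1
  F5 = -1 + -1 = -2
  G10 = -(-2) = 2
  G4 = MAX(-1, 2) = 2
  A9 = 2 + 2 = 4

Second demand — change propagation:
  G7: re-runs because H12 -7->9; new result 9.
  F5: re-runs because G7 -1->9; G7 -1->9; new result 18.
  G10: re-runs because F5 -2->18; new result -18.
  G4: re-runs because G7 -1->9; G10 2->-18; new result 9.
  A9: re-runs because G10 2->-18; G4 2->9; new result -9.

A9 now evaluates to -9.
Run set: A9, F5, G4, G7, G10 (5 run).
Changed values: A9, F5, G4, G7, G10, H12.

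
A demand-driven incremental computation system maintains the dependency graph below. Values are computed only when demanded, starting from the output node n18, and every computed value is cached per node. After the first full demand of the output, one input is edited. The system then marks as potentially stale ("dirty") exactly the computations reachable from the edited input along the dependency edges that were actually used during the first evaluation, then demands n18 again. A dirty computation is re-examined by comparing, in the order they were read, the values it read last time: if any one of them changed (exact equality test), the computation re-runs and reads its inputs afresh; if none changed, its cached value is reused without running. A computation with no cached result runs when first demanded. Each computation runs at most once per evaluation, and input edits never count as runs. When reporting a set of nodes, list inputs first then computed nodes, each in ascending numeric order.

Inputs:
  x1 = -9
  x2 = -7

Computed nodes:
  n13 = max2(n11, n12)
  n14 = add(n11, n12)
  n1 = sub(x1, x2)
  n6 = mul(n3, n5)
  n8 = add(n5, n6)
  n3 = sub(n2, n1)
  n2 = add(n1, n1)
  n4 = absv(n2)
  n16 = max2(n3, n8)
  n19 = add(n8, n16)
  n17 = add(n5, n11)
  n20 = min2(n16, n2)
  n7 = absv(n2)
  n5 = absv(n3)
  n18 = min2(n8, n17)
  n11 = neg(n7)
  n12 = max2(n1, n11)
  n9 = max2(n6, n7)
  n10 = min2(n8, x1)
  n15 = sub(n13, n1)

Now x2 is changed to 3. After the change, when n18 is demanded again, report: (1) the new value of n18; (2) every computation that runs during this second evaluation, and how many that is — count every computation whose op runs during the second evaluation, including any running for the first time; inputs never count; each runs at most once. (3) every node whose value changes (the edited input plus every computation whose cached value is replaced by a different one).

New value of n18: -132.
Computations that run: n1, n2, n3, n5, n6, n7, n8, n11, n17, n18 — 10 in total.
Values that change: x2, n1, n2, n3, n5, n6, n7, n8, n11, n17, n18.

First evaluation (everything demanded from the output):
  n1 = sub(-9, -7) = -2
  n2 = add(-2, -2) = -4
  n3 = sub(-4, -2) = -2
  n5 = absv(-2) = 2
  n6 = mul(-2, 2) = -4
  n7 = absv(-4) = 4
  n8 = add(2, -4) = -2
  n11 = neg(4) = -4
  n17 = add(2, -4) = -2
  n18 = min2(-2, -2) = -2

Propagation after the edit:
  n1: runs — x2 -7->3; result -12.
  n2: runs — n1 -2->-12; n1 -2->-12; result -24.
  n3: runs — n2 -4->-24; n1 -2->-12; result -12.
  n5: runs — n3 -2->-12; result 12.
  n6: runs — n3 -2->-12; n5 2->12; result -144.
  n7: runs — n2 -4->-24; result 24.
  n8: runs — n5 2->12; n6 -4->-144; result -132.
  n11: runs — n7 4->24; result -24.
  n17: runs — n5 2->12; n11 -4->-24; result -12.
  n18: runs — n8 -2->-132; n17 -2->-12; result -132.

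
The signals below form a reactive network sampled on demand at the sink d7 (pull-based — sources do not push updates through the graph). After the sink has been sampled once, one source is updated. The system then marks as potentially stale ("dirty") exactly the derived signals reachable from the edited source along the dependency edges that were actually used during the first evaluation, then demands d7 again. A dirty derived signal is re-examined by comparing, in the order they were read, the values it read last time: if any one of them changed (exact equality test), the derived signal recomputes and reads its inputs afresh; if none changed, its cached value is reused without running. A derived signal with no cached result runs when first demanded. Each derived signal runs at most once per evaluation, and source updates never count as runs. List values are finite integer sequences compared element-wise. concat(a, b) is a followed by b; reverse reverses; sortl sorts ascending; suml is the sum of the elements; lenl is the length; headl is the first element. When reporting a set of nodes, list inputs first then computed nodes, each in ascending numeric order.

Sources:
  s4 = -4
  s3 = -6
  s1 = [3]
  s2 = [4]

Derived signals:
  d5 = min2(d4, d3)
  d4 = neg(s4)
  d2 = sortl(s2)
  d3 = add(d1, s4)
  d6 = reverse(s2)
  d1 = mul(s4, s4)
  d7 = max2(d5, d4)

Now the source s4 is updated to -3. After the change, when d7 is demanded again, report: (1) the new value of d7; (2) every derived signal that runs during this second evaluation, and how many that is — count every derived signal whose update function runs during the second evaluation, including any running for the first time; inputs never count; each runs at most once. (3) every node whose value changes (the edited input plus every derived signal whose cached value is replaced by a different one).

Initial pass — values computed on the first demand:
  d1 = mul(-4, -4) = 16
  d3 = add(16, -4) = 12
  d4 = neg(-4) = 4
  d5 = min2(4, 12) = 4
  d7 = max2(4, 4) = 4

Second demand — change propagation:
  d1: re-runs because s4 -4->-3; s4 -4->-3; new result 9.
  d3: re-runs because d1 16->9; s4 -4->-3; new result 6.
  d4: re-runs because s4 -4->-3; new result 3.
  d5: re-runs because d4 4->3; d3 12->6; new result 3.
  d7: re-runs because d5 4->3; d4 4->3; new result 3.

d7 now evaluates to 3.
Run set: d1, d3, d4, d5, d7 (5 run).
Changed values: s4, d1, d3, d4, d5, d7.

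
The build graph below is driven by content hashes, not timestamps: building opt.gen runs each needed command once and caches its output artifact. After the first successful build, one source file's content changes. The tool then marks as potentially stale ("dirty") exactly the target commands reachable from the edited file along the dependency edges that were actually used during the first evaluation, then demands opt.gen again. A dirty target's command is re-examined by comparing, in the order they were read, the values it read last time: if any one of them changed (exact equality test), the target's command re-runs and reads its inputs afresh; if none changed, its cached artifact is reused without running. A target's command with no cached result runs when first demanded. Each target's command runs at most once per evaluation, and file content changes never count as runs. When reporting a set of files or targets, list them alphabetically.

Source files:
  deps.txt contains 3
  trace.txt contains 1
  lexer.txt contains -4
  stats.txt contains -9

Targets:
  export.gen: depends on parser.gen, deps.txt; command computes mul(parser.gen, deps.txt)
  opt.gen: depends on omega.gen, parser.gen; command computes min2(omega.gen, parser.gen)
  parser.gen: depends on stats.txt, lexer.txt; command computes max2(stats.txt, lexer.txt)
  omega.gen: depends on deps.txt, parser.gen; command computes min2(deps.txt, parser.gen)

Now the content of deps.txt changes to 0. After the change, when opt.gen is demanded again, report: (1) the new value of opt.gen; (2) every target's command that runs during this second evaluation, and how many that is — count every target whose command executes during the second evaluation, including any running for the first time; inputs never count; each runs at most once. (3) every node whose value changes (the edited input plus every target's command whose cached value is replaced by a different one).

opt.gen now evaluates to -4.
Run set: omega.gen (1 run).
Changed values: deps.txt.
The important point: omega.gen recomputes to an identical value, and the output ends up unchanged.

Initial pass — values computed on the first demand:
  parser.gen = max2(-9, -4) = -4
  omega.gen = min2(3, -4) = -4
  opt.gen = min2(-4, -4) = -4

Second demand — change propagation:
  omega.gen: re-runs because deps.txt 3->0; new result -4 (unchanged).
  opt.gen: re-examined; everything it read last time is the same (omega.gen unchanged, parser.gen unchanged) — cache -4 kept, no run.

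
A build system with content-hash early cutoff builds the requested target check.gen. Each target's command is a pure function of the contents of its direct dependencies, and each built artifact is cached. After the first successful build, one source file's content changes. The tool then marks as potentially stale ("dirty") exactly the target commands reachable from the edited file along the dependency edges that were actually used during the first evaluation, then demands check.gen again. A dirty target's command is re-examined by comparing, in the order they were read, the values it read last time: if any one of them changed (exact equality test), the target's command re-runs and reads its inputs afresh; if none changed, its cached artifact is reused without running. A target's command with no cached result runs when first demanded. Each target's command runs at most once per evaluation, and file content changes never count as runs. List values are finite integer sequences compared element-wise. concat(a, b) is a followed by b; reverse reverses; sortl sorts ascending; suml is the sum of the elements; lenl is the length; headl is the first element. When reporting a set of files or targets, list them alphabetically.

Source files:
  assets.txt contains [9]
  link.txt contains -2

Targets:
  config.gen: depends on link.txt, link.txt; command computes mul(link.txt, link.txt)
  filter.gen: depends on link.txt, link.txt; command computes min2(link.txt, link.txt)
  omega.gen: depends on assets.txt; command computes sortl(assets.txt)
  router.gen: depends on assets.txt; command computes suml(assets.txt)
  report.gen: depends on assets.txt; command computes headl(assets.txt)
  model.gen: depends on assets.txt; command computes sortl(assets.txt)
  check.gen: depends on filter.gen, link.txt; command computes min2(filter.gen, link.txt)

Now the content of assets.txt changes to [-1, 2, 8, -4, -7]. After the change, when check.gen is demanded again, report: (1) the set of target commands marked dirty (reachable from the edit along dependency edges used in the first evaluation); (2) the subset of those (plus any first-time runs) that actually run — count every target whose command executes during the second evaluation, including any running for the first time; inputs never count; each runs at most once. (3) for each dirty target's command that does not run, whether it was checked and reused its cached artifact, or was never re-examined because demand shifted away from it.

Marked dirty: none.
Target commands that run: none — 0 in total.
Every dirty target's command ran.
Key observation: assets.txt is never demanded by the output, so the edit triggers no recomputation at all.

First evaluation (everything demanded from the output):
  filter.gen = min2(-2, -2) = -2
  check.gen = min2(-2, -2) = -2

Propagation after the edit:
  assets.txt feeds no computation that the output demands — nothing is marked dirty and nothing runs.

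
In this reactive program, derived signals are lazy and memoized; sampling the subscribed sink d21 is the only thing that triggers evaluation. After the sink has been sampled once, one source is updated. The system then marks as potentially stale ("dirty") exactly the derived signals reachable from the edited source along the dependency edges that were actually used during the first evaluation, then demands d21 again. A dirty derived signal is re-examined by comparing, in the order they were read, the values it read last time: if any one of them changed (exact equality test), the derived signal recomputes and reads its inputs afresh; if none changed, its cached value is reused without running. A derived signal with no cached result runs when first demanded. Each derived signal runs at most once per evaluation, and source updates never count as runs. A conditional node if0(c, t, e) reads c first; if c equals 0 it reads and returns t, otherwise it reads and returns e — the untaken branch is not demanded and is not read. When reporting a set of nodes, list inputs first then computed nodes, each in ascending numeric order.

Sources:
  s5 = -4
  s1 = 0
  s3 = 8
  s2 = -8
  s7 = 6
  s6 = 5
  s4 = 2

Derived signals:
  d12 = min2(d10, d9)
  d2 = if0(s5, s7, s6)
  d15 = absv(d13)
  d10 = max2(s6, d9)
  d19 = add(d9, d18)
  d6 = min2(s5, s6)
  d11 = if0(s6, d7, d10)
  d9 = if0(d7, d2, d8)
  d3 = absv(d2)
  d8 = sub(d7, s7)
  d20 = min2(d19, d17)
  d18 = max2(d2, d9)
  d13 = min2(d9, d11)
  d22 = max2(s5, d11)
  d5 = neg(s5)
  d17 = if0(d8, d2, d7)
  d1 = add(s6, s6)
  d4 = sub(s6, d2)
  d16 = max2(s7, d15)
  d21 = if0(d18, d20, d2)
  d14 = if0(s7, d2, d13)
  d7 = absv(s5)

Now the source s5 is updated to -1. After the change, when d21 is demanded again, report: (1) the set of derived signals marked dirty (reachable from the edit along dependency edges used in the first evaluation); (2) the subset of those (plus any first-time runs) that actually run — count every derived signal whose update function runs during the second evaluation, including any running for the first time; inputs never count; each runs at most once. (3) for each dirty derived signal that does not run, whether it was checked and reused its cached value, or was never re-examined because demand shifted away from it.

First demand of the output computes:
  d2 = if0(s5=-4 -> else branch s6) = 5
  d7 = absv(-4) = 4
  d8 = sub(4, 6) = -2
  d9 = if0(d7=4 -> else branch d8) = -2
  d18 = max2(5, -2) = 5
  d21 = if0(d18=5 -> else branch d2) = 5

After the edit, cleaning proceeds:
  d2: a read changed (s5 -4->-1) — executes, giving 5 — identical to its old value.
  d7: a read changed (s5 -4->-1) — executes, giving 1.
  d8: a read changed (d7 4->1) — executes, giving -5.
  d9: a read changed (d7 4->1; d8 -2->-5) — executes, giving -5.
  d18: a read changed (d9 -2->-5) — executes, giving 5 — identical to its old value.
  d21: dirty, but its reads are unchanged (d18 unchanged, d2 unchanged); cached 5 stands.

Note where the cutoff bites: d21 is checked, finds nothing changed, and keeps its cache.

The edit dirties: d2, d7, d8, d9, d18, d21.
5 derived signals run: d2, d7, d8, d9, d18.
Cache hits after checking: d21.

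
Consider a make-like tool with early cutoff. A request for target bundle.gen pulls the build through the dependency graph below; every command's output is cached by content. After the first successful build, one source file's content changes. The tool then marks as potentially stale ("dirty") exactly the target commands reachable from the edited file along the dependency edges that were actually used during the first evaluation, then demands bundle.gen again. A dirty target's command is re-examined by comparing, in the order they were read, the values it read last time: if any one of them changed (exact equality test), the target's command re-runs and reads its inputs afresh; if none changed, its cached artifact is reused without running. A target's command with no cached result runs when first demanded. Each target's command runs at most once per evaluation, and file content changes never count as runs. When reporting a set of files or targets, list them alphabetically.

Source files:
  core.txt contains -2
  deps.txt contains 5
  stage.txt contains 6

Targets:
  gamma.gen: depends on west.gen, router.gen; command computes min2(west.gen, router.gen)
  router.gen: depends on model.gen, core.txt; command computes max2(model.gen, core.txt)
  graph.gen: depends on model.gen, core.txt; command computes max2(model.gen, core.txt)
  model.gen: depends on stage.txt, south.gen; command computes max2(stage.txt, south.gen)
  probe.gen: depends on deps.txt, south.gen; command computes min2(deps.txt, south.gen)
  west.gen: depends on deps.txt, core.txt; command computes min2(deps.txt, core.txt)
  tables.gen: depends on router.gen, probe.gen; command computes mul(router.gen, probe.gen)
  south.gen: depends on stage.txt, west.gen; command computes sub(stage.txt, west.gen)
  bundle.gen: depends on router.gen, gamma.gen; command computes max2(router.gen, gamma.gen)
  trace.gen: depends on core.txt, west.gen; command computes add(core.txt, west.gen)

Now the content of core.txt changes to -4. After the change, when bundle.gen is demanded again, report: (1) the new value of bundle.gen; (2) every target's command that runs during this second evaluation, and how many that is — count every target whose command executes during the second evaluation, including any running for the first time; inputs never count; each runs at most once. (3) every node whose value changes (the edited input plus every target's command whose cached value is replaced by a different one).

Demanding bundle.gen again yields 10.
6 target commands run: bundle.gen, gamma.gen, model.gen, router.gen, south.gen, west.gen.
The nodes whose values change: bundle.gen, core.txt, gamma.gen, model.gen, router.gen, south.gen, west.gen.

First demand of the output computes:
  west.gen = min2(5, -2) = -2
  south.gen = sub(6, -2) = 8
  model.gen = max2(6, 8) = 8
  router.gen = max2(8, -2) = 8
  gamma.gen = min2(-2, 8) = -2
  bundle.gen = max2(8, -2) = 8

After the edit, cleaning proceeds:
  west.gen: a read changed (core.txt -2->-4) — executes, giving -4.
  south.gen: a read changed (west.gen -2->-4) — executes, giving 10.
  model.gen: a read changed (south.gen 8->10) — executes, giving 10.
  router.gen: a read changed (model.gen 8->10; core.txt -2->-4) — executes, giving 10.
  gamma.gen: a read changed (west.gen -2->-4; router.gen 8->10) — executes, giving -4.
  bundle.gen: a read changed (router.gen 8->10; gamma.gen -2->-4) — executes, giving 10.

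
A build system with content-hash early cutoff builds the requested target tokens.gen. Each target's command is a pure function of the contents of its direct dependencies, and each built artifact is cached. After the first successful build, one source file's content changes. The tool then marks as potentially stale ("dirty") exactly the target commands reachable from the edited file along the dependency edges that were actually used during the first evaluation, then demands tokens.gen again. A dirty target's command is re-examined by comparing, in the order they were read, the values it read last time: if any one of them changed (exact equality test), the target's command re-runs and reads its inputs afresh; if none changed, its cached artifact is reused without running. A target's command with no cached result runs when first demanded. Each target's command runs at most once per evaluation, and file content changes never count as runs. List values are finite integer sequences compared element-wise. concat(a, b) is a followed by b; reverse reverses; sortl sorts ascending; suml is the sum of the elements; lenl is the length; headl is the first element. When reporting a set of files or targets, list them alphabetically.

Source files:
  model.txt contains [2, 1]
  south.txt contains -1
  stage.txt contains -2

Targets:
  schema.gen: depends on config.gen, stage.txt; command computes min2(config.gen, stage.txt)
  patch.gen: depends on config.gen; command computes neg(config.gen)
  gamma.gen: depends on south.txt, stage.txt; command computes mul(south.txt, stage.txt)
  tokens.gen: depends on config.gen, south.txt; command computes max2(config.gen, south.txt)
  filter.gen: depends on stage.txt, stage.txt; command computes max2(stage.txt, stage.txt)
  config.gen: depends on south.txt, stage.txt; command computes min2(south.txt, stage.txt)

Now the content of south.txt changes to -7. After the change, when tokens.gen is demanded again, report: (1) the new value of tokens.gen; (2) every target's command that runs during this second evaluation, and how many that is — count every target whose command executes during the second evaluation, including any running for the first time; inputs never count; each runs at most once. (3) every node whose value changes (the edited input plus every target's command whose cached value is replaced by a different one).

First evaluation (everything demanded from the output):
  config.gen = min2(-1, -2) = -2
  tokens.gen = max2(-2, -1) = -1

Propagation after the edit:
  config.gen: runs — south.txt -1->-7; result -7.
  tokens.gen: runs — config.gen -2->-7; south.txt -1->-7; result -7.

New value of tokens.gen: -7.
Target commands that run: config.gen, tokens.gen — 2 in total.
Values that change: config.gen, south.txt, tokens.gen.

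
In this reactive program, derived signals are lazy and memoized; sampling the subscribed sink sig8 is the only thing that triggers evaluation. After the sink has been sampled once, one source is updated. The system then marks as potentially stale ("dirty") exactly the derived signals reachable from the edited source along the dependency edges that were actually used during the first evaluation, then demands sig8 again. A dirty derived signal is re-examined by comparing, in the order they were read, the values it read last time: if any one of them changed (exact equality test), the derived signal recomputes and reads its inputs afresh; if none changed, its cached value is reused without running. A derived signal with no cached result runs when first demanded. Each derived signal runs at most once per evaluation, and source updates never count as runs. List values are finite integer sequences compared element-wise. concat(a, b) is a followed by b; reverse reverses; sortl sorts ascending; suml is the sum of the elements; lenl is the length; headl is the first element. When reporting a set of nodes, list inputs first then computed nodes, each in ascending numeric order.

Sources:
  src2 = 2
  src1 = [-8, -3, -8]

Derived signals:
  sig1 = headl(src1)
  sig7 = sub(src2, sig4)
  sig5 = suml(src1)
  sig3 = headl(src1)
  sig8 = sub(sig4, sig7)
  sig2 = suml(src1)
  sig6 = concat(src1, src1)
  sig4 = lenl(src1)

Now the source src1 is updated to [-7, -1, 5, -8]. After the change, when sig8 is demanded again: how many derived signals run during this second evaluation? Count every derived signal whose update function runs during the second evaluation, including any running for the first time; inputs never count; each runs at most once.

First demand of the output computes:
  sig4 = lenl([-8, -3, -8]) = 3
  sig7 = sub(2, 3) = -1
  sig8 = sub(3, -1) = 4

After the edit, cleaning proceeds:
  sig4: a read changed (src1 [-8, -3, -8]->[-7, -1, 5, -8]) — executes, giving 4.
  sig7: a read changed (sig4 3->4) — executes, giving -2.
  sig8: a read changed (sig4 3->4; sig7 -1->-2) — executes, giving 6.

3 derived signals run: sig4, sig7, sig8.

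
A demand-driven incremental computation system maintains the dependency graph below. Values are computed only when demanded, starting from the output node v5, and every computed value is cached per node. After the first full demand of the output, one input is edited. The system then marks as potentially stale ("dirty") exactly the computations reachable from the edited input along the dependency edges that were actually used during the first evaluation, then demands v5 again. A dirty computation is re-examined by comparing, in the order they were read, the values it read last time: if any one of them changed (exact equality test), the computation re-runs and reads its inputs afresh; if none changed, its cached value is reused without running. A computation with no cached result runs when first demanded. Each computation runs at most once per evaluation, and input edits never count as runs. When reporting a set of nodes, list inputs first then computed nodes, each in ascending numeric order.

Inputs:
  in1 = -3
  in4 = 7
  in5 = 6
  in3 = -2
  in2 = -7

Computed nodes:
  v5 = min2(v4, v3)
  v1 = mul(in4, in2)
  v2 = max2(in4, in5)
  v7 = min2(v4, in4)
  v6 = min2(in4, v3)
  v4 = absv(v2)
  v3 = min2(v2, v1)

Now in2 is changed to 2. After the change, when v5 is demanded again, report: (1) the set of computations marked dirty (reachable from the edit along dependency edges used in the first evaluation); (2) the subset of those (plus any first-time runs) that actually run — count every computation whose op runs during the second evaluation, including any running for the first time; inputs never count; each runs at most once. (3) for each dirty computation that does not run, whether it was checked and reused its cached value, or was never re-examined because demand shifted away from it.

Marked dirty: v1, v3, v5.
Computations that run: v1, v3, v5 — 3 in total.
Every dirty computation ran.

First evaluation (everything demanded from the output):
  v1 = mul(7, -7) = -49
  v2 = max2(7, 6) = 7
  v3 = min2(7, -49) = -49
  v4 = absv(7) = 7
  v5 = min2(7, -49) = -49

Propagation after the edit:
  v1: runs — in2 -7->2; result 14.
  v3: runs — v1 -49->14; result 7.
  v5: runs — v3 -49->7; result 7.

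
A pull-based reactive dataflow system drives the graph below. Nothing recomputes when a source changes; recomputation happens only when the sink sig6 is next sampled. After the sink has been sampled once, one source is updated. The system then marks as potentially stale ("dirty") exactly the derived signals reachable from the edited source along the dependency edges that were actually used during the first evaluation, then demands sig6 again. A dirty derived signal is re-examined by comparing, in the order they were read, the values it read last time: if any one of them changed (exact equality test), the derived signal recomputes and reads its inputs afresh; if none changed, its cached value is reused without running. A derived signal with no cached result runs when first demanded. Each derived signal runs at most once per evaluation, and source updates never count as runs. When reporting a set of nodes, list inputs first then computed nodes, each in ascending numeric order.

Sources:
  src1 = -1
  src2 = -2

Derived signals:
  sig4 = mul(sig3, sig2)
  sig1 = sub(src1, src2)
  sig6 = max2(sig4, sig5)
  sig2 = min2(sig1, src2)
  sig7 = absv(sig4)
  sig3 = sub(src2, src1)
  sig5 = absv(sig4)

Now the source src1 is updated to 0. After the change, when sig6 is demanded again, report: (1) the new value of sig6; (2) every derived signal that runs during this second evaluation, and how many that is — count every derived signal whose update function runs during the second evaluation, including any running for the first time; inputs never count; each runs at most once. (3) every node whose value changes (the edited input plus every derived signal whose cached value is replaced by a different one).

First evaluation (everything demanded from the output):
  sig1 = sub(-1, -2) = 1
  sig2 = min2(1, -2) = -2
  sig3 = sub(-2, -1) = -1
  sig4 = mul(-1, -2) = 2
  sig5 = absv(2) = 2
  sig6 = max2(2, 2) = 2

Propagation after the edit:
  sig1: runs — src1 -1->0; result 2.
  sig2: runs — sig1 1->2; result -2 (same value as before).
  sig3: runs — src1 -1->0; result -2.
  sig4: runs — sig3 -1->-2; result 4.
  sig5: runs — sig4 2->4; result 4.
  sig6: runs — sig4 2->4; sig5 2->4; result 4.

New value of sig6: 4.
Derived signals that run: sig1, sig2, sig3, sig4, sig5, sig6 — 6 in total.
Values that change: src1, sig1, sig3, sig4, sig5, sig6.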